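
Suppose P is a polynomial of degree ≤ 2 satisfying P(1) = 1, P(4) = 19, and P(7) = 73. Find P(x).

P(x) = 2x^2 - 4x + 3

Write P(x) = ax^2 + bx + c. Substituting each data point gives a linear system:
  a + b + c = 1
  16a + 4b + c = 19
  49a + 7b + c = 73
Solving the system yields a = 2, b = -4, c = 3.
So P(x) = 2x² - 4x + 3.
Check: P(7) = 73. ✓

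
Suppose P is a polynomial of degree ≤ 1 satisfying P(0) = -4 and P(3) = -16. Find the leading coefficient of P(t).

-4

Write P(t) = at + b. Substituting each data point gives a linear system:
  b = -4
  3a + b = -16
Solving the system yields a = -4, b = -4.
So P(t) = -4t - 4.
The leading coefficient is -4.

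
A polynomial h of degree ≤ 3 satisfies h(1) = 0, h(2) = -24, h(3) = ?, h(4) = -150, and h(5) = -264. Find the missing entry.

The 4 known points determine the degree-3 polynomial uniquely.
Write h(n) = an^3 + bn^2 + cn + d. Substituting each data point gives a linear system:
  a + b + c + d = 0
  8a + 4b + 2c + d = -24
  64a + 16b + 4c + d = -150
  125a + 25b + 5c + d = -264
Solving the system yields a = -1, b = -6, c = 1, d = 6.
So h(n) = -n³ - 6n² + n + 6.
Then h(3) = -72.

-72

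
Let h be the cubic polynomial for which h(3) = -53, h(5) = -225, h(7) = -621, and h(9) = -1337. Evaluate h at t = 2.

Write h(t) = at^3 + bt^2 + ct + d. Substituting each data point gives a linear system:
  27a + 9b + 3c + d = -53
  125a + 25b + 5c + d = -225
  343a + 49b + 7c + d = -621
  729a + 81b + 9c + d = -1337
Solving the system yields a = -2, b = 2, c = -4, d = -5.
So h(t) = -2t³ + 2t² - 4t - 5.
Then h(2) = -21.

-21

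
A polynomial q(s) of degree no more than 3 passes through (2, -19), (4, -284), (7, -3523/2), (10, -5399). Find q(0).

6

Using the Lagrange interpolation formula with nodes 2, 4, 7, 10:
  L_0(s) = (s - 4)(s - 7)(s - 10) / -80
  L_1(s) = (s - 2)(s - 7)(s - 10) / 36
  L_2(s) = (s - 2)(s - 4)(s - 10) / -45
  L_3(s) = (s - 2)(s - 4)(s - 7) / 144
Then q(s) = -19·L_0(s) - 284·L_1(s) - 3523/2·L_2(s) - 5399·L_3(s).
Expanding and collecting terms gives q(s) = -6s³ + 6s² - (1/2)s + 6.
Evaluating at s = 0: q(0) = 6.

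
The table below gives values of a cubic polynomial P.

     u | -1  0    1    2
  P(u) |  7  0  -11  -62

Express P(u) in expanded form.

P(u) = -6u^3 - 2u^2 - 3u

Write P(u) = au^3 + bu^2 + cu + d. Substituting each data point gives a linear system:
  -a + b - c + d = 7
  d = 0
  a + b + c + d = -11
  8a + 4b + 2c + d = -62
Solving the system yields a = -6, b = -2, c = -3, d = 0.
So P(u) = -6u³ - 2u² - 3u.
Check: P(-1) = 7. ✓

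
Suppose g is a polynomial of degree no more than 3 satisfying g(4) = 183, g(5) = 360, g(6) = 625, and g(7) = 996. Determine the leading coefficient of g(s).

Write g(s) = as^3 + bs^2 + cs + d. Substituting each data point gives a linear system:
  64a + 16b + 4c + d = 183
  125a + 25b + 5c + d = 360
  216a + 36b + 6c + d = 625
  343a + 49b + 7c + d = 996
Solving the system yields a = 3, b = -1, c = 3, d = -5.
So g(s) = 3s^3 - s^2 + 3s - 5.
The leading coefficient is 3.

3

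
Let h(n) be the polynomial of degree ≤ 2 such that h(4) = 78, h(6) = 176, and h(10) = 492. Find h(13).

834

Using the Lagrange interpolation formula with nodes 4, 6, 10:
  L_0(n) = (n - 6)(n - 10) / 12
  L_1(n) = (n - 4)(n - 10) / -8
  L_2(n) = (n - 4)(n - 6) / 24
Then h(n) = 78·L_0(n) + 176·L_1(n) + 492·L_2(n).
Expanding and collecting terms gives h(n) = 5n^2 - n + 2.
Evaluating at n = 13: h(13) = 834.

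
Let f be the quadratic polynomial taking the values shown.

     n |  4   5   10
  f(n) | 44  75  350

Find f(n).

Write f(n) = an^2 + bn + c. Substituting each data point gives a linear system:
  16a + 4b + c = 44
  25a + 5b + c = 75
  100a + 10b + c = 350
Solving the system yields a = 4, b = -5, c = 0.
So f(n) = 4n² - 5n.
Check: f(10) = 350. ✓

f(n) = 4n^2 - 5n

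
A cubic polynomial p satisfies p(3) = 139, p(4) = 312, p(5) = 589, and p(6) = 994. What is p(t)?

Write p(t) = at^3 + bt^2 + ct + d. Substituting each data point gives a linear system:
  27a + 9b + 3c + d = 139
  64a + 16b + 4c + d = 312
  125a + 25b + 5c + d = 589
  216a + 36b + 6c + d = 994
Solving the system yields a = 4, b = 4, c = -3, d = 4.
So p(t) = 4t³ + 4t² - 3t + 4.
Check: p(5) = 589. ✓

p(t) = 4t^3 + 4t^2 - 3t + 4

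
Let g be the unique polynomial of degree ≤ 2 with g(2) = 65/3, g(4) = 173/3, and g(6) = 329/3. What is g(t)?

Write g(t) = at^2 + bt + c. Substituting each data point gives a linear system:
  4a + 2b + c = 65/3
  16a + 4b + c = 173/3
  36a + 6b + c = 329/3
Solving the system yields a = 2, b = 6, c = 5/3.
So g(t) = 2t^2 + 6t + 5/3.
Check: g(6) = 329/3. ✓

g(t) = 2t^2 + 6t + 5/3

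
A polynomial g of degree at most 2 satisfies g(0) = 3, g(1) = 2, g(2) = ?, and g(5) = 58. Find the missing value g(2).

7

The 3 known points determine the degree-2 polynomial uniquely.
Write g(n) = an^2 + bn + c. Substituting each data point gives a linear system:
  c = 3
  a + b + c = 2
  25a + 5b + c = 58
Solving the system yields a = 3, b = -4, c = 3.
So g(n) = 3n^2 - 4n + 3.
Then g(2) = 7.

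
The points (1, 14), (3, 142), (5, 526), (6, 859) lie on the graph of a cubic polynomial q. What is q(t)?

Using the Lagrange interpolation formula with nodes 1, 3, 5, 6:
  L_0(t) = (t - 3)(t - 5)(t - 6) / -40
  L_1(t) = (t - 1)(t - 5)(t - 6) / 12
  L_2(t) = (t - 1)(t - 3)(t - 6) / -8
  L_3(t) = (t - 1)(t - 3)(t - 5) / 15
Then q(t) = 14·L_0(t) + 142·L_1(t) + 526·L_2(t) + 859·L_3(t).
Expanding and collecting terms gives q(t) = 3t^3 + 5t^2 + 5t + 1.
Check: q(3) = 142. ✓

q(t) = 3t^3 + 5t^2 + 5t + 1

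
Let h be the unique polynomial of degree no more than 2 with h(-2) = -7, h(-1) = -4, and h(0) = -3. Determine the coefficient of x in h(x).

Write h(x) = ax^2 + bx + c. Substituting each data point gives a linear system:
  4a - 2b + c = -7
  a - b + c = -4
  c = -3
Solving the system yields a = -1, b = 0, c = -3.
So h(x) = -x² - 3.
The coefficient of x is 0.

0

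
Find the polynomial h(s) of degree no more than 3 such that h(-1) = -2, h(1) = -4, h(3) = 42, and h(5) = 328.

Using the Lagrange interpolation formula with nodes -1, 1, 3, 5:
  L_0(s) = (s - 1)(s - 3)(s - 5) / -48
  L_1(s) = (s + 1)(s - 3)(s - 5) / 16
  L_2(s) = (s + 1)(s - 1)(s - 5) / -16
  L_3(s) = (s + 1)(s - 1)(s - 3) / 48
Then h(s) = -2·L_0(s) - 4·L_1(s) + 42·L_2(s) + 328·L_3(s).
Expanding and collecting terms gives h(s) = 4s^3 - 6s^2 - 5s + 3.
Check: h(5) = 328. ✓

h(s) = 4s^3 - 6s^2 - 5s + 3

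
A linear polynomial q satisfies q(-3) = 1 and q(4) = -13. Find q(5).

Write q(s) = as + b. Substituting each data point gives a linear system:
  -3a + b = 1
  4a + b = -13
Solving the system yields a = -2, b = -5.
So q(s) = -2s - 5.
Then q(5) = -15.

-15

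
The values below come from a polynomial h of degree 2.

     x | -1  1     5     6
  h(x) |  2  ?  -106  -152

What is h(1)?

-2

The 3 known points determine the degree-2 polynomial uniquely.
Write h(x) = ax^2 + bx + c. Substituting each data point gives a linear system:
  a - b + c = 2
  25a + 5b + c = -106
  36a + 6b + c = -152
Solving the system yields a = -4, b = -2, c = 4.
So h(x) = -4x² - 2x + 4.
Then h(1) = -2.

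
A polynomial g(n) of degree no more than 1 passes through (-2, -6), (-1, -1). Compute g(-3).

-11

Using the Lagrange interpolation formula with nodes -2, -1:
  L_0(n) = (n + 1) / -1
  L_1(n) = (n + 2) / 1
Then g(n) = -6·L_0(n) - 1·L_1(n).
Expanding and collecting terms gives g(n) = 5n + 4.
Evaluating at n = -3: g(-3) = -11.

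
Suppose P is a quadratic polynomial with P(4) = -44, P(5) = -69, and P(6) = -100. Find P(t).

Using the Lagrange interpolation formula with nodes 4, 5, 6:
  L_0(t) = (t - 5)(t - 6) / 2
  L_1(t) = (t - 4)(t - 6) / -1
  L_2(t) = (t - 4)(t - 5) / 2
Then P(t) = -44·L_0(t) - 69·L_1(t) - 100·L_2(t).
Expanding and collecting terms gives P(t) = -3t^2 + 2t - 4.
Check: P(6) = -100. ✓

P(t) = -3t^2 + 2t - 4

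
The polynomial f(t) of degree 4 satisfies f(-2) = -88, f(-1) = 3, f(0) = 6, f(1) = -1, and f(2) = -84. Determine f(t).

Write f(t) = at^4 + bt^3 + ct^2 + dt + e. Substituting each data point gives a linear system:
  16a - 8b + 4c - 2d + e = -88
  a - b + c - d + e = 3
  e = 6
  a + b + c + d + e = -1
  16a + 8b + 4c + 2d + e = -84
Solving the system yields a = -6, b = 1, c = 1, d = -3, e = 6.
So f(t) = -6t^4 + t^3 + t^2 - 3t + 6.
Check: f(2) = -84. ✓

f(t) = -6t^4 + t^3 + t^2 - 3t + 6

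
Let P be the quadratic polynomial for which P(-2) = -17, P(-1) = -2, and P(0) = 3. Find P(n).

P(n) = -5n^2 + 3

Write P(n) = an^2 + bn + c. Substituting each data point gives a linear system:
  4a - 2b + c = -17
  a - b + c = -2
  c = 3
Solving the system yields a = -5, b = 0, c = 3.
So P(n) = -5n^2 + 3.
Check: P(-2) = -17. ✓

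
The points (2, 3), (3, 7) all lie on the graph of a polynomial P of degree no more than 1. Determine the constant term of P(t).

-5

Write P(t) = at + b. Substituting each data point gives a linear system:
  2a + b = 3
  3a + b = 7
Solving the system yields a = 4, b = -5.
So P(t) = 4t - 5.
The constant term is -5.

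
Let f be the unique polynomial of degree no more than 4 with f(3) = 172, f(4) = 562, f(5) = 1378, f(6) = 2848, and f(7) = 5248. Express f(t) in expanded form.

Write f(t) = at^4 + bt^3 + ct^2 + dt + e. Substituting each data point gives a linear system:
  81a + 27b + 9c + 3d + e = 172
  256a + 64b + 16c + 4d + e = 562
  625a + 125b + 25c + 5d + e = 1378
  1296a + 216b + 36c + 6d + e = 2848
  2401a + 343b + 49c + 7d + e = 5248
Solving the system yields a = 2, b = 2, c = -5, d = 1, e = -2.
So f(t) = 2t^4 + 2t^3 - 5t^2 + t - 2.
Check: f(3) = 172. ✓

f(t) = 2t^4 + 2t^3 - 5t^2 + t - 2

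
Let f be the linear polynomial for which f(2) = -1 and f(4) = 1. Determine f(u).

f(u) = u - 3

Write f(u) = au + b. Substituting each data point gives a linear system:
  2a + b = -1
  4a + b = 1
Solving the system yields a = 1, b = -3.
So f(u) = u - 3.
Check: f(2) = -1. ✓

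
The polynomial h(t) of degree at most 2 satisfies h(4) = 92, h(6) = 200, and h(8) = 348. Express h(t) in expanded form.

h(t) = 5t^2 + 4t - 4

Write h(t) = at^2 + bt + c. Substituting each data point gives a linear system:
  16a + 4b + c = 92
  36a + 6b + c = 200
  64a + 8b + c = 348
Solving the system yields a = 5, b = 4, c = -4.
So h(t) = 5t² + 4t - 4.
Check: h(8) = 348. ✓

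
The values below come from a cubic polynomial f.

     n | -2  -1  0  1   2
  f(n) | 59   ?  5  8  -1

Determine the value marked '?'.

On equispaced nodes a degree-3 polynomial has vanishing fourth forward difference, so
  f(-2) - 4·f(-1) + 6·f(0) - 4·f(1) + f(2) = 0.
Substituting the known values and solving for f(-1):
  -4·f(-1) = -56
  f(-1) = 14.

14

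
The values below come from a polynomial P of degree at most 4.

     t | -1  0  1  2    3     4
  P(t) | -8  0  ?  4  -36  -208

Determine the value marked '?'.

On equispaced nodes a degree-4 polynomial has vanishing fifth forward difference, so
  - P(-1) + 5·P(0) - 10·P(1) + 10·P(2) - 5·P(3) + P(4) = 0.
Substituting the known values and solving for P(1):
  -10·P(1) = -20
  P(1) = 2.

2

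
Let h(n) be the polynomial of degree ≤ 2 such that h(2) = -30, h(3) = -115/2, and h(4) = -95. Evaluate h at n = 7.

Using the Lagrange interpolation formula with nodes 2, 3, 4:
  L_0(n) = (n - 3)(n - 4) / 2
  L_1(n) = (n - 2)(n - 4) / -1
  L_2(n) = (n - 2)(n - 3) / 2
Then h(n) = -30·L_0(n) - 115/2·L_1(n) - 95·L_2(n).
Expanding and collecting terms gives h(n) = -5n² - (5/2)n - 5.
Evaluating at n = 7: h(7) = -535/2.

-535/2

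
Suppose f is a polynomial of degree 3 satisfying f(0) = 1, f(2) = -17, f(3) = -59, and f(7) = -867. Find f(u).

f(u) = -3u^3 + 4u^2 - 5u + 1

Using the Lagrange interpolation formula with nodes 0, 2, 3, 7:
  L_0(u) = (u - 2)(u - 3)(u - 7) / -42
  L_1(u) = u(u - 3)(u - 7) / 10
  L_2(u) = u(u - 2)(u - 7) / -12
  L_3(u) = u(u - 2)(u - 3) / 140
Then f(u) = 1·L_0(u) - 17·L_1(u) - 59·L_2(u) - 867·L_3(u).
Expanding and collecting terms gives f(u) = -3u^3 + 4u^2 - 5u + 1.
Check: f(7) = -867. ✓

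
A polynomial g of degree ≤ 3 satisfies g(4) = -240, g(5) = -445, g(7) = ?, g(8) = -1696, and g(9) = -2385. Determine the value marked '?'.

The 4 known points determine the degree-3 polynomial uniquely.
Write g(u) = au^3 + bu^2 + cu + d. Substituting each data point gives a linear system:
  64a + 16b + 4c + d = -240
  125a + 25b + 5c + d = -445
  512a + 64b + 8c + d = -1696
  729a + 81b + 9c + d = -2385
Solving the system yields a = -3, b = -2, c = -4, d = 0.
So g(u) = -3u^3 - 2u^2 - 4u.
Then g(7) = -1155.

-1155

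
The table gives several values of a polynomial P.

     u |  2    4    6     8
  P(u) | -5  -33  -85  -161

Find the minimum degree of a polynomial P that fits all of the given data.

Forward differences of the values at u = 2, 4, 6, 8:
  P  : -5  -33  -85  -161
  Δ  : -28  -52  -76
  Δ^2: -24  -24
  Δ^3: 0
The second differences are constant (-24) and nonzero, while all higher differences vanish, so the minimal degree is 2.

2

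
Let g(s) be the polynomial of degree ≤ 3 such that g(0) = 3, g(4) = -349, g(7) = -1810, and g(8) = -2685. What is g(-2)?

35

Write g(s) = as^3 + bs^2 + cs + d. Substituting each data point gives a linear system:
  d = 3
  64a + 16b + 4c + d = -349
  343a + 49b + 7c + d = -1810
  512a + 64b + 8c + d = -2685
Solving the system yields a = -5, b = -2, c = 0, d = 3.
So g(s) = -5s^3 - 2s^2 + 3.
Then g(-2) = 35.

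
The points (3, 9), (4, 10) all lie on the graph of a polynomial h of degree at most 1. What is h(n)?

h(n) = n + 6

Write h(n) = an + b. Substituting each data point gives a linear system:
  3a + b = 9
  4a + b = 10
Solving the system yields a = 1, b = 6.
So h(n) = n + 6.
Check: h(3) = 9. ✓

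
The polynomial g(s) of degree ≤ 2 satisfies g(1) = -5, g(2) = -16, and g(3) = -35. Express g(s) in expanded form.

g(s) = -4s^2 + s - 2

Using the Lagrange interpolation formula with nodes 1, 2, 3:
  L_0(s) = (s - 2)(s - 3) / 2
  L_1(s) = (s - 1)(s - 3) / -1
  L_2(s) = (s - 1)(s - 2) / 2
Then g(s) = -5·L_0(s) - 16·L_1(s) - 35·L_2(s).
Expanding and collecting terms gives g(s) = -4s² + s - 2.
Check: g(3) = -35. ✓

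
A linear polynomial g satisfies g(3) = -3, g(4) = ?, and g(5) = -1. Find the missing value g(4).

-2

The 2 known points determine the degree-1 polynomial uniquely.
Write g(u) = au + b. Substituting each data point gives a linear system:
  3a + b = -3
  5a + b = -1
Solving the system yields a = 1, b = -6.
So g(u) = u - 6.
Then g(4) = -2.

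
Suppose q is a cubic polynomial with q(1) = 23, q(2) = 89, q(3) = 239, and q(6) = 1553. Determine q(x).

q(x) = 6x^3 + 6x^2 + 6x + 5

Using the Lagrange interpolation formula with nodes 1, 2, 3, 6:
  L_0(x) = (x - 2)(x - 3)(x - 6) / -10
  L_1(x) = (x - 1)(x - 3)(x - 6) / 4
  L_2(x) = (x - 1)(x - 2)(x - 6) / -6
  L_3(x) = (x - 1)(x - 2)(x - 3) / 60
Then q(x) = 23·L_0(x) + 89·L_1(x) + 239·L_2(x) + 1553·L_3(x).
Expanding and collecting terms gives q(x) = 6x³ + 6x² + 6x + 5.
Check: q(6) = 1553. ✓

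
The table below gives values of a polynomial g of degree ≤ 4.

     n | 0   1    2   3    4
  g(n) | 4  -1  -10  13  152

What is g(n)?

Write g(n) = an^4 + bn^3 + cn^2 + dn + e. Substituting each data point gives a linear system:
  e = 4
  a + b + c + d + e = -1
  16a + 8b + 4c + 2d + e = -10
  81a + 27b + 9c + 3d + e = 13
  256a + 64b + 16c + 4d + e = 152
Solving the system yields a = 2, b = -6, c = 2, d = -3, e = 4.
So g(n) = 2n^4 - 6n^3 + 2n^2 - 3n + 4.
Check: g(4) = 152. ✓

g(n) = 2n^4 - 6n^3 + 2n^2 - 3n + 4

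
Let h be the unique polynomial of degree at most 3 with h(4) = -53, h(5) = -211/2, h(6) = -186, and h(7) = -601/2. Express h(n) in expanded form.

Using the Lagrange interpolation formula with nodes 4, 5, 6, 7:
  L_0(n) = (n - 5)(n - 6)(n - 7) / -6
  L_1(n) = (n - 4)(n - 6)(n - 7) / 2
  L_2(n) = (n - 4)(n - 5)(n - 7) / -2
  L_3(n) = (n - 4)(n - 5)(n - 6) / 6
Then h(n) = -53·L_0(n) - 211/2·L_1(n) - 186·L_2(n) - 601/2·L_3(n).
Expanding and collecting terms gives h(n) = -n^3 + n^2 - (1/2)n - 3.
Check: h(6) = -186. ✓

h(n) = -n^3 + n^2 - (1/2)n - 3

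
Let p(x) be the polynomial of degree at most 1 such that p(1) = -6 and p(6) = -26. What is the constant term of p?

Write p(x) = ax + b. Substituting each data point gives a linear system:
  a + b = -6
  6a + b = -26
Solving the system yields a = -4, b = -2.
So p(x) = -4x - 2.
The constant term is -2.

-2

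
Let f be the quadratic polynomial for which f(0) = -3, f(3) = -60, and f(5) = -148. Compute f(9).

Write f(u) = au^2 + bu + c. Substituting each data point gives a linear system:
  c = -3
  9a + 3b + c = -60
  25a + 5b + c = -148
Solving the system yields a = -5, b = -4, c = -3.
So f(u) = -5u^2 - 4u - 3.
Then f(9) = -444.

-444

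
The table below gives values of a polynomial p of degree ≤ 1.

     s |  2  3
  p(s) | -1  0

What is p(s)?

Write p(s) = as + b. Substituting each data point gives a linear system:
  2a + b = -1
  3a + b = 0
Solving the system yields a = 1, b = -3.
So p(s) = s - 3.
Check: p(3) = 0. ✓

p(s) = s - 3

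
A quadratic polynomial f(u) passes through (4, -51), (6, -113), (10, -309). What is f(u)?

f(u) = -3u^2 - u + 1

Using the Lagrange interpolation formula with nodes 4, 6, 10:
  L_0(u) = (u - 6)(u - 10) / 12
  L_1(u) = (u - 4)(u - 10) / -8
  L_2(u) = (u - 4)(u - 6) / 24
Then f(u) = -51·L_0(u) - 113·L_1(u) - 309·L_2(u).
Expanding and collecting terms gives f(u) = -3u^2 - u + 1.
Check: f(6) = -113. ✓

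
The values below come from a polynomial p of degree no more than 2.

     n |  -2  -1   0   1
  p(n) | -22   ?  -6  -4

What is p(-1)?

The 3 known points determine the degree-2 polynomial uniquely.
Write p(n) = an^2 + bn + c. Substituting each data point gives a linear system:
  4a - 2b + c = -22
  c = -6
  a + b + c = -4
Solving the system yields a = -2, b = 4, c = -6.
So p(n) = -2n² + 4n - 6.
Then p(-1) = -12.

-12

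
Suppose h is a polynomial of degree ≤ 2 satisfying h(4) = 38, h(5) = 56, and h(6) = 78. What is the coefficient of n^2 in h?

2

Write h(n) = an^2 + bn + c. Substituting each data point gives a linear system:
  16a + 4b + c = 38
  25a + 5b + c = 56
  36a + 6b + c = 78
Solving the system yields a = 2, b = 0, c = 6.
So h(n) = 2n^2 + 6.
The leading coefficient is 2.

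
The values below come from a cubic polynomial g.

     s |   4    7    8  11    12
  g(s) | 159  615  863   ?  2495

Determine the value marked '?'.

The 4 known points determine the degree-3 polynomial uniquely.
Write g(s) = as^3 + bs^2 + cs + d. Substituting each data point gives a linear system:
  64a + 16b + 4c + d = 159
  343a + 49b + 7c + d = 615
  512a + 64b + 8c + d = 863
  1728a + 144b + 12c + d = 2495
Solving the system yields a = 1, b = 5, c = 4, d = -1.
So g(s) = s^3 + 5s^2 + 4s - 1.
Then g(11) = 1979.

1979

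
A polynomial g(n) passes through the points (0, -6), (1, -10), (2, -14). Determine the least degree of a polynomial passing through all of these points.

Forward differences of the values at n = 0, 1, 2:
  g  : -6  -10  -14
  Δ  : -4  -4
  Δ^2: 0
The first differences are constant (-4) and nonzero, while all higher differences vanish, so the minimal degree is 1.

1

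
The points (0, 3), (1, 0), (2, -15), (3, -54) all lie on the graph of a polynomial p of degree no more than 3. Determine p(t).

Write p(t) = at^3 + bt^2 + ct + d. Substituting each data point gives a linear system:
  d = 3
  a + b + c + d = 0
  8a + 4b + 2c + d = -15
  27a + 9b + 3c + d = -54
Solving the system yields a = -2, b = 0, c = -1, d = 3.
So p(t) = -2t^3 - t + 3.
Check: p(2) = -15. ✓

p(t) = -2t^3 - t + 3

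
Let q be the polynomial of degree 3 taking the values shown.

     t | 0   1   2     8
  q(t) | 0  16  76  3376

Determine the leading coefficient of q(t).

6

Write q(t) = at^3 + bt^2 + ct + d. Substituting each data point gives a linear system:
  d = 0
  a + b + c + d = 16
  8a + 4b + 2c + d = 76
  512a + 64b + 8c + d = 3376
Solving the system yields a = 6, b = 4, c = 6, d = 0.
So q(t) = 6t^3 + 4t^2 + 6t.
The leading coefficient is 6.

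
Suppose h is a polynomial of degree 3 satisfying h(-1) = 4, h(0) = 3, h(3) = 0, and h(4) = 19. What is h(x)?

h(x) = x^3 - 2x^2 - 4x + 3

Write h(x) = ax^3 + bx^2 + cx + d. Substituting each data point gives a linear system:
  -a + b - c + d = 4
  d = 3
  27a + 9b + 3c + d = 0
  64a + 16b + 4c + d = 19
Solving the system yields a = 1, b = -2, c = -4, d = 3.
So h(x) = x^3 - 2x^2 - 4x + 3.
Check: h(-1) = 4. ✓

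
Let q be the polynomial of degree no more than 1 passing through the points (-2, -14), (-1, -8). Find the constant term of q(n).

Write q(n) = an + b. Substituting each data point gives a linear system:
  -2a + b = -14
  -a + b = -8
Solving the system yields a = 6, b = -2.
So q(n) = 6n - 2.
The constant term is -2.

-2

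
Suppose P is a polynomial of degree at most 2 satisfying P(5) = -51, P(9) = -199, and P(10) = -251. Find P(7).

Write P(t) = at^2 + bt + c. Substituting each data point gives a linear system:
  25a + 5b + c = -51
  81a + 9b + c = -199
  100a + 10b + c = -251
Solving the system yields a = -3, b = 5, c = -1.
So P(t) = -3t² + 5t - 1.
Then P(7) = -113.

-113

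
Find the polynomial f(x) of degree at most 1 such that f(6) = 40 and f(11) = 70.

Write f(x) = ax + b. Substituting each data point gives a linear system:
  6a + b = 40
  11a + b = 70
Solving the system yields a = 6, b = 4.
So f(x) = 6x + 4.
Check: f(11) = 70. ✓

f(x) = 6x + 4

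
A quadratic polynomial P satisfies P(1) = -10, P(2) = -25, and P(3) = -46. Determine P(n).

P(n) = -3n^2 - 6n - 1

Write P(n) = an^2 + bn + c. Substituting each data point gives a linear system:
  a + b + c = -10
  4a + 2b + c = -25
  9a + 3b + c = -46
Solving the system yields a = -3, b = -6, c = -1.
So P(n) = -3n^2 - 6n - 1.
Check: P(2) = -25. ✓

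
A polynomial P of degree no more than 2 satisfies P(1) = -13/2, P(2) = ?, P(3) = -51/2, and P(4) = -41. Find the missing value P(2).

-14

On equispaced nodes a degree-2 polynomial has vanishing third forward difference, so
  - P(1) + 3·P(2) - 3·P(3) + P(4) = 0.
Substituting the known values and solving for P(2):
  3·P(2) = -42
  P(2) = -14.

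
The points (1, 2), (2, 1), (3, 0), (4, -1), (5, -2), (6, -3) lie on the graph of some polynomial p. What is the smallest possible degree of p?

Forward differences of the values at t = 1, 2, 3, 4, 5, 6:
  p  : 2  1  0  -1  -2  -3
  Δ  : -1  -1  -1  -1  -1
  Δ^2: 0  0  0  0
  Δ^3: 0  0  0
  Δ^4: 0  0
  Δ^5: 0
The first differences are constant (-1) and nonzero, while all higher differences vanish, so the minimal degree is 1.

1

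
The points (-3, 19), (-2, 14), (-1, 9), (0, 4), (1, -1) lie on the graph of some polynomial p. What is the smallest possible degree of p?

Forward differences of the values at x = -3, -2, -1, 0, 1:
  p  : 19  14  9  4  -1
  Δ  : -5  -5  -5  -5
  Δ^2: 0  0  0
  Δ^3: 0  0
  Δ^4: 0
The first differences are constant (-5) and nonzero, while all higher differences vanish, so the minimal degree is 1.

1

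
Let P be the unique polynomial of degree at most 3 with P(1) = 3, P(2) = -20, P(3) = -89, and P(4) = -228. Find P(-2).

36

Forward differences of the values at t = 1, 2, 3, 4:
  P  : 3  -20  -89  -228
  Δ  : -23  -69  -139
  Δ^2: -46  -70
  Δ^3: -24
The third differences are constant, confirming degree 3.
Interpolating (Newton forward form) and evaluating at t = -2 gives P(-2) = 36.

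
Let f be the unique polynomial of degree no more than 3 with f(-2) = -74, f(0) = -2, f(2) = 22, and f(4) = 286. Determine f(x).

Using the Lagrange interpolation formula with nodes -2, 0, 2, 4:
  L_0(x) = x(x - 2)(x - 4) / -48
  L_1(x) = (x + 2)(x - 2)(x - 4) / 16
  L_2(x) = (x + 2)x(x - 4) / -16
  L_3(x) = (x + 2)x(x - 2) / 48
Then f(x) = -74·L_0(x) - 2·L_1(x) + 22·L_2(x) + 286·L_3(x).
Expanding and collecting terms gives f(x) = 6x^3 - 6x^2 - 2.
Check: f(4) = 286. ✓

f(x) = 6x^3 - 6x^2 - 2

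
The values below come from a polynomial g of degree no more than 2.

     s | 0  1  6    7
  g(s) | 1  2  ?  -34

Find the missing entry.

-23

The 3 known points determine the degree-2 polynomial uniquely.
Write g(s) = as^2 + bs + c. Substituting each data point gives a linear system:
  c = 1
  a + b + c = 2
  49a + 7b + c = -34
Solving the system yields a = -1, b = 2, c = 1.
So g(s) = -s^2 + 2s + 1.
Then g(6) = -23.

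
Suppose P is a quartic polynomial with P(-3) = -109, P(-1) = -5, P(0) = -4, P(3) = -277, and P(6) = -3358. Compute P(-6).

Write P(t) = at^4 + bt^3 + ct^2 + dt + e. Substituting each data point gives a linear system:
  81a - 27b + 9c - 3d + e = -109
  a - b + c - d + e = -5
  e = -4
  81a + 27b + 9c + 3d + e = -277
  1296a + 216b + 36c + 6d + e = -3358
Solving the system yields a = -2, b = -3, c = -3, d = -1, e = -4.
So P(t) = -2t^4 - 3t^3 - 3t^2 - t - 4.
Then P(-6) = -2050.

-2050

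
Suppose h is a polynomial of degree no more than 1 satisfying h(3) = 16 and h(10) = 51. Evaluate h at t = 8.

Write h(t) = at + b. Substituting each data point gives a linear system:
  3a + b = 16
  10a + b = 51
Solving the system yields a = 5, b = 1.
So h(t) = 5t + 1.
Then h(8) = 41.

41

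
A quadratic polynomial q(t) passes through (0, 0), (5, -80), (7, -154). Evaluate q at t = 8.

-200

Using the Lagrange interpolation formula with nodes 0, 5, 7:
  L_0(t) = (t - 5)(t - 7) / 35
  L_1(t) = t(t - 7) / -10
  L_2(t) = t(t - 5) / 14
Then q(t) = 0·L_0(t) - 80·L_1(t) - 154·L_2(t).
Expanding and collecting terms gives q(t) = -3t^2 - t.
Evaluating at t = 8: q(8) = -200.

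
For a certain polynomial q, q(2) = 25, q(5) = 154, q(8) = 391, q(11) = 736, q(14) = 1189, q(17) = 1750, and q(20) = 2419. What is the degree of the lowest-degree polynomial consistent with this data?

Forward differences of the values at n = 2, 5, 8, 11, 14, 17, 20:
  q  : 25  154  391  736  1189  1750  2419
  Δ  : 129  237  345  453  561  669
  Δ^2: 108  108  108  108  108
  Δ^3: 0  0  0  0
  Δ^4: 0  0  0
  Δ^5: 0  0
  Δ^6: 0
The second differences are constant (108) and nonzero, while all higher differences vanish, so the minimal degree is 2.

2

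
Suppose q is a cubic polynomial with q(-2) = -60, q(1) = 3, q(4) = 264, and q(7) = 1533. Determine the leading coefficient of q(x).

Write q(x) = ax^3 + bx^2 + cx + d. Substituting each data point gives a linear system:
  -8a + 4b - 2c + d = -60
  a + b + c + d = 3
  64a + 16b + 4c + d = 264
  343a + 49b + 7c + d = 1533
Solving the system yields a = 5, b = -4, c = 2, d = 0.
So q(x) = 5x^3 - 4x^2 + 2x.
The leading coefficient is 5.

5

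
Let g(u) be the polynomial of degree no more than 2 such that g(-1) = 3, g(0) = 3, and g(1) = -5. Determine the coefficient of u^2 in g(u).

Write g(u) = au^2 + bu + c. Substituting each data point gives a linear system:
  a - b + c = 3
  c = 3
  a + b + c = -5
Solving the system yields a = -4, b = -4, c = 3.
So g(u) = -4u^2 - 4u + 3.
The leading coefficient is -4.

-4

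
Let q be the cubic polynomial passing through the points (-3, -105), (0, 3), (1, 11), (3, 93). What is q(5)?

383

Write q(t) = at^3 + bt^2 + ct + d. Substituting each data point gives a linear system:
  -27a + 9b - 3c + d = -105
  d = 3
  a + b + c + d = 11
  27a + 9b + 3c + d = 93
Solving the system yields a = 3, b = -1, c = 6, d = 3.
So q(t) = 3t^3 - t^2 + 6t + 3.
Then q(5) = 383.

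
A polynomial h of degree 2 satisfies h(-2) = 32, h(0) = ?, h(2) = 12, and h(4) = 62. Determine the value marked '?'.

2

On equispaced nodes a degree-2 polynomial has vanishing third forward difference, so
  - h(-2) + 3·h(0) - 3·h(2) + h(4) = 0.
Substituting the known values and solving for h(0):
  3·h(0) = 6
  h(0) = 2.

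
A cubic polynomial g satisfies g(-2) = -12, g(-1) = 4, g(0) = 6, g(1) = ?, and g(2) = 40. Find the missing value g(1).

12

On equispaced nodes a degree-3 polynomial has vanishing fourth forward difference, so
  g(-2) - 4·g(-1) + 6·g(0) - 4·g(1) + g(2) = 0.
Substituting the known values and solving for g(1):
  -4·g(1) = -48
  g(1) = 12.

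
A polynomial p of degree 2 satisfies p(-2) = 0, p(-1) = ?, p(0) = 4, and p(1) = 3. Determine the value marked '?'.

3

On equispaced nodes a degree-2 polynomial has vanishing third forward difference, so
  - p(-2) + 3·p(-1) - 3·p(0) + p(1) = 0.
Substituting the known values and solving for p(-1):
  3·p(-1) = 9
  p(-1) = 3.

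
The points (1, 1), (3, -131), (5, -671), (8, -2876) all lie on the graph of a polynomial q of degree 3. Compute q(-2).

64

Write q(x) = ax^3 + bx^2 + cx + d. Substituting each data point gives a linear system:
  a + b + c + d = 1
  27a + 9b + 3c + d = -131
  125a + 25b + 5c + d = -671
  512a + 64b + 8c + d = -2876
Solving the system yields a = -6, b = 3, c = 0, d = 4.
So q(x) = -6x³ + 3x² + 4.
Then q(-2) = 64.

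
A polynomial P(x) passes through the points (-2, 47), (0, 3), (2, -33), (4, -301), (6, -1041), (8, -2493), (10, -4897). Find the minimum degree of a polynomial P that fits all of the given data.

Forward differences of the values at x = -2, 0, 2, 4, 6, 8, 10:
  P  : 47  3  -33  -301  -1041  -2493  -4897
  Δ  : -44  -36  -268  -740  -1452  -2404
  Δ^2: 8  -232  -472  -712  -952
  Δ^3: -240  -240  -240  -240
  Δ^4: 0  0  0
  Δ^5: 0  0
  Δ^6: 0
The third differences are constant (-240) and nonzero, while all higher differences vanish, so the minimal degree is 3.

3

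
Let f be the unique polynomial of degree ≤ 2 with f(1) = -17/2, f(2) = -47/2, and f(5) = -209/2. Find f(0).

1/2

Using the Lagrange interpolation formula with nodes 1, 2, 5:
  L_0(t) = (t - 2)(t - 5) / 4
  L_1(t) = (t - 1)(t - 5) / -3
  L_2(t) = (t - 1)(t - 2) / 12
Then f(t) = -17/2·L_0(t) - 47/2·L_1(t) - 209/2·L_2(t).
Expanding and collecting terms gives f(t) = -3t^2 - 6t + 1/2.
Evaluating at t = 0: f(0) = 1/2.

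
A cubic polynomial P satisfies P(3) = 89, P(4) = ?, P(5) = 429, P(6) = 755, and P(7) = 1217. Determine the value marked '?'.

215

The 4 known points determine the degree-3 polynomial uniquely.
Write P(u) = au^3 + bu^2 + cu + d. Substituting each data point gives a linear system:
  27a + 9b + 3c + d = 89
  125a + 25b + 5c + d = 429
  216a + 36b + 6c + d = 755
  343a + 49b + 7c + d = 1217
Solving the system yields a = 4, b = -4, c = 6, d = -1.
So P(u) = 4u^3 - 4u^2 + 6u - 1.
Then P(4) = 215.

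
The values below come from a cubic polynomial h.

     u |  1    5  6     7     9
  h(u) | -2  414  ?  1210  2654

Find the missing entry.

743

The 4 known points determine the degree-3 polynomial uniquely.
Write h(u) = au^3 + bu^2 + cu + d. Substituting each data point gives a linear system:
  a + b + c + d = -2
  125a + 25b + 5c + d = 414
  343a + 49b + 7c + d = 1210
  729a + 81b + 9c + d = 2654
Solving the system yields a = 4, b = -3, c = -2, d = -1.
So h(u) = 4u^3 - 3u^2 - 2u - 1.
Then h(6) = 743.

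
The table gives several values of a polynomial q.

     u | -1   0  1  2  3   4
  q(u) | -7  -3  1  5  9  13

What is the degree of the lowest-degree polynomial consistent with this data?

Forward differences of the values at u = -1, 0, 1, 2, 3, 4:
  q  : -7  -3  1  5  9  13
  Δ  : 4  4  4  4  4
  Δ^2: 0  0  0  0
  Δ^3: 0  0  0
  Δ^4: 0  0
  Δ^5: 0
The first differences are constant (4) and nonzero, while all higher differences vanish, so the minimal degree is 1.

1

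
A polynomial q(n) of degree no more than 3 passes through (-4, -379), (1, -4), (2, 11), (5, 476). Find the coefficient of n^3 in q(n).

Write q(n) = an^3 + bn^2 + cn + d. Substituting each data point gives a linear system:
  -64a + 16b - 4c + d = -379
  a + b + c + d = -4
  8a + 4b + 2c + d = 11
  125a + 25b + 5c + d = 476
Solving the system yields a = 5, b = -5, c = -5, d = 1.
So q(n) = 5n³ - 5n² - 5n + 1.
The leading coefficient is 5.

5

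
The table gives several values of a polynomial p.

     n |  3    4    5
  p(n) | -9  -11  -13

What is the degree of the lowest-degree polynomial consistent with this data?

Forward differences of the values at n = 3, 4, 5:
  p  : -9  -11  -13
  Δ  : -2  -2
  Δ^2: 0
The first differences are constant (-2) and nonzero, while all higher differences vanish, so the minimal degree is 1.

1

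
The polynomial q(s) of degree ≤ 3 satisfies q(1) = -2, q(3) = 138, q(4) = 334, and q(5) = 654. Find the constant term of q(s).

-6

Write q(s) = as^3 + bs^2 + cs + d. Substituting each data point gives a linear system:
  a + b + c + d = -2
  27a + 9b + 3c + d = 138
  64a + 16b + 4c + d = 334
  125a + 25b + 5c + d = 654
Solving the system yields a = 5, b = 2, c = -3, d = -6.
So q(s) = 5s^3 + 2s^2 - 3s - 6.
The constant term is -6.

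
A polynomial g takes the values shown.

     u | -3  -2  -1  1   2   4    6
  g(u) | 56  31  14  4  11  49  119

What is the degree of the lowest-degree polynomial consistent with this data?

Divided differences on the nodes -3, -2, -1, 1, 2, 4, 6:
  order 0: 56  31  14  4  11  49  119
  order 1: -25  -17  -5  7  19  35
  order 2: 4  4  4  4  4
  order 3: 0  0  0  0
  order 4: 0  0  0
  order 5: 0  0
  order 6: 0
The order-2 divided differences are all 4 (nonzero) and every higher order vanishes, so the data lies on a polynomial of degree exactly 2.

2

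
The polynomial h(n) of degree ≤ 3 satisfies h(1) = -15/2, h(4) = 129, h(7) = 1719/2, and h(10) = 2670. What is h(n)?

h(n) = 3n^3 - 3n^2 - (5/2)n - 5

Using the Lagrange interpolation formula with nodes 1, 4, 7, 10:
  L_0(n) = (n - 4)(n - 7)(n - 10) / -162
  L_1(n) = (n - 1)(n - 7)(n - 10) / 54
  L_2(n) = (n - 1)(n - 4)(n - 10) / -54
  L_3(n) = (n - 1)(n - 4)(n - 7) / 162
Then h(n) = -15/2·L_0(n) + 129·L_1(n) + 1719/2·L_2(n) + 2670·L_3(n).
Expanding and collecting terms gives h(n) = 3n^3 - 3n^2 - (5/2)n - 5.
Check: h(10) = 2670. ✓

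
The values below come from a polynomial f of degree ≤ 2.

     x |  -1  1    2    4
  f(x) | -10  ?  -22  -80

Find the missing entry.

The 3 known points determine the degree-2 polynomial uniquely.
Write f(x) = ax^2 + bx + c. Substituting each data point gives a linear system:
  a - b + c = -10
  4a + 2b + c = -22
  16a + 4b + c = -80
Solving the system yields a = -5, b = 1, c = -4.
So f(x) = -5x^2 + x - 4.
Then f(1) = -8.

-8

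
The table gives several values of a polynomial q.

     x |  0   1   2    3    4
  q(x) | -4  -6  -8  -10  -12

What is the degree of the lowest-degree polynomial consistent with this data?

Forward differences of the values at x = 0, 1, 2, 3, 4:
  q  : -4  -6  -8  -10  -12
  Δ  : -2  -2  -2  -2
  Δ^2: 0  0  0
  Δ^3: 0  0
  Δ^4: 0
The first differences are constant (-2) and nonzero, while all higher differences vanish, so the minimal degree is 1.

1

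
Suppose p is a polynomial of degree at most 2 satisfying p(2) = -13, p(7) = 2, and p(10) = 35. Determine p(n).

p(n) = n^2 - 6n - 5

Write p(n) = an^2 + bn + c. Substituting each data point gives a linear system:
  4a + 2b + c = -13
  49a + 7b + c = 2
  100a + 10b + c = 35
Solving the system yields a = 1, b = -6, c = -5.
So p(n) = n^2 - 6n - 5.
Check: p(10) = 35. ✓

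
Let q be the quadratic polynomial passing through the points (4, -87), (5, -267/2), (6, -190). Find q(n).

Using the Lagrange interpolation formula with nodes 4, 5, 6:
  L_0(n) = (n - 5)(n - 6) / 2
  L_1(n) = (n - 4)(n - 6) / -1
  L_2(n) = (n - 4)(n - 5) / 2
Then q(n) = -87·L_0(n) - 267/2·L_1(n) - 190·L_2(n).
Expanding and collecting terms gives q(n) = -5n^2 - (3/2)n - 1.
Check: q(6) = -190. ✓

q(n) = -5n^2 - (3/2)n - 1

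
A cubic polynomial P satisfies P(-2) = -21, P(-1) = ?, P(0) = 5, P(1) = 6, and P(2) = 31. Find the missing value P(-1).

The 4 known points determine the degree-3 polynomial uniquely.
Write P(x) = ax^3 + bx^2 + cx + d. Substituting each data point gives a linear system:
  -8a + 4b - 2c + d = -21
  d = 5
  a + b + c + d = 6
  8a + 4b + 2c + d = 31
Solving the system yields a = 4, b = 0, c = -3, d = 5.
So P(x) = 4x^3 - 3x + 5.
Then P(-1) = 4.

4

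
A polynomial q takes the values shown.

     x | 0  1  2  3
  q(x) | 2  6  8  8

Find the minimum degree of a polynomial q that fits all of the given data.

2

Forward differences of the values at x = 0, 1, 2, 3:
  q  : 2  6  8  8
  Δ  : 4  2  0
  Δ^2: -2  -2
  Δ^3: 0
The second differences are constant (-2) and nonzero, while all higher differences vanish, so the minimal degree is 2.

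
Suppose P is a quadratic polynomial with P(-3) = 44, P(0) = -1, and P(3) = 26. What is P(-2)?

Write P(x) = ax^2 + bx + c. Substituting each data point gives a linear system:
  9a - 3b + c = 44
  c = -1
  9a + 3b + c = 26
Solving the system yields a = 4, b = -3, c = -1.
So P(x) = 4x^2 - 3x - 1.
Then P(-2) = 21.

21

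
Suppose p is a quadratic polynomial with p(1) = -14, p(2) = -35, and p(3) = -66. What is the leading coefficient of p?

Write p(t) = at^2 + bt + c. Substituting each data point gives a linear system:
  a + b + c = -14
  4a + 2b + c = -35
  9a + 3b + c = -66
Solving the system yields a = -5, b = -6, c = -3.
So p(t) = -5t^2 - 6t - 3.
The leading coefficient is -5.

-5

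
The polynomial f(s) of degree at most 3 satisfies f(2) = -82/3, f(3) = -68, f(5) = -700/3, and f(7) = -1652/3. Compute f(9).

Write f(s) = as^3 + bs^2 + cs + d. Substituting each data point gives a linear system:
  8a + 4b + 2c + d = -82/3
  27a + 9b + 3c + d = -68
  125a + 25b + 5c + d = -700/3
  343a + 49b + 7c + d = -1652/3
Solving the system yields a = -1, b = -4, c = -5/3, d = 0.
So f(s) = -s³ - 4s² - (5/3)s.
Then f(9) = -1068.

-1068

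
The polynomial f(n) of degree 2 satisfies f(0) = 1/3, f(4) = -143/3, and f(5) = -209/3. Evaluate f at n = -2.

Using the Lagrange interpolation formula with nodes 0, 4, 5:
  L_0(n) = (n - 4)(n - 5) / 20
  L_1(n) = n(n - 5) / -4
  L_2(n) = n(n - 4) / 5
Then f(n) = 1/3·L_0(n) - 143/3·L_1(n) - 209/3·L_2(n).
Expanding and collecting terms gives f(n) = -2n² - 4n + 1/3.
Evaluating at n = -2: f(-2) = 1/3.

1/3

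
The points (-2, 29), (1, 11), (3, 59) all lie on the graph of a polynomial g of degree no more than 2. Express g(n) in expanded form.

g(n) = 6n^2 + 5

Write g(n) = an^2 + bn + c. Substituting each data point gives a linear system:
  4a - 2b + c = 29
  a + b + c = 11
  9a + 3b + c = 59
Solving the system yields a = 6, b = 0, c = 5.
So g(n) = 6n² + 5.
Check: g(1) = 11. ✓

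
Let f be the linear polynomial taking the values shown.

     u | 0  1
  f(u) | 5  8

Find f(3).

Using the Lagrange interpolation formula with nodes 0, 1:
  L_0(u) = (u - 1) / -1
  L_1(u) = u / 1
Then f(u) = 5·L_0(u) + 8·L_1(u).
Expanding and collecting terms gives f(u) = 3u + 5.
Evaluating at u = 3: f(3) = 14.

14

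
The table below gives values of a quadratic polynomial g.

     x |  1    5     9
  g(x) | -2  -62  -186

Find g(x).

Write g(x) = ax^2 + bx + c. Substituting each data point gives a linear system:
  a + b + c = -2
  25a + 5b + c = -62
  81a + 9b + c = -186
Solving the system yields a = -2, b = -3, c = 3.
So g(x) = -2x² - 3x + 3.
Check: g(5) = -62. ✓

g(x) = -2x^2 - 3x + 3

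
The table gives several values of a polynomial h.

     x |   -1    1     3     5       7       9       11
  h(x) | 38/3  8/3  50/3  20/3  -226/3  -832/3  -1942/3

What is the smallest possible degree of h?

Forward differences of the values at x = -1, 1, 3, 5, 7, 9, 11:
  h  : 38/3  8/3  50/3  20/3  -226/3  -832/3  -1942/3
  Δ  : -10  14  -10  -82  -202  -370
  Δ^2: 24  -24  -72  -120  -168
  Δ^3: -48  -48  -48  -48
  Δ^4: 0  0  0
  Δ^5: 0  0
  Δ^6: 0
The third differences are constant (-48) and nonzero, while all higher differences vanish, so the minimal degree is 3.

3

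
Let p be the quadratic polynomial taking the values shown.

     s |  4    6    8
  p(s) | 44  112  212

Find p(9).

274

Forward differences of the values at s = 4, 6, 8:
  p  : 44  112  212
  Δ  : 68  100
  Δ^2: 32
The second differences are constant, confirming degree 2.
Interpolating (Newton forward form) and evaluating at s = 9 gives p(9) = 274.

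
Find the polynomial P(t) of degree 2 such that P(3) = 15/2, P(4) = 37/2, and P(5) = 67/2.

P(t) = 2t^2 - 3t - 3/2

Write P(t) = at^2 + bt + c. Substituting each data point gives a linear system:
  9a + 3b + c = 15/2
  16a + 4b + c = 37/2
  25a + 5b + c = 67/2
Solving the system yields a = 2, b = -3, c = -3/2.
So P(t) = 2t^2 - 3t - 3/2.
Check: P(5) = 67/2. ✓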